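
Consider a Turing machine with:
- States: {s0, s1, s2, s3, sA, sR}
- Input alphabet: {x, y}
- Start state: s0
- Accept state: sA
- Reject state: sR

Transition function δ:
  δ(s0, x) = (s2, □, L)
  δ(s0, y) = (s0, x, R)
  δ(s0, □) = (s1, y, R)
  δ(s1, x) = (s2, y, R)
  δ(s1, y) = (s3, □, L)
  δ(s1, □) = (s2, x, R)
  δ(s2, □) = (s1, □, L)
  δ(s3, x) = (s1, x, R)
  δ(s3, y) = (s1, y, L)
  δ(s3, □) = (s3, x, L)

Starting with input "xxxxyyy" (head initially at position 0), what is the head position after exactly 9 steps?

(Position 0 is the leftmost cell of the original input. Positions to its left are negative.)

Execution trace (head position shown):
Step 0: [s0]xxxxyyy  (head at position 0)
Step 1: move left → [s2]□□xxxyyy  (head at position -1)
Step 2: move left → [s1]□□□xxxyyy  (head at position -2)
Step 3: move right → x[s2]□□xxxyyy  (head at position -1)
Step 4: move left → [s1]x□□xxxyyy  (head at position -2)
Step 5: move right → y[s2]□□xxxyyy  (head at position -1)
Step 6: move left → [s1]y□□xxxyyy  (head at position -2)
Step 7: move left → [s3]□□□□xxxyyy  (head at position -3)
Step 8: move left → [s3]□x□□□xxxyyy  (head at position -4)
Step 9: move left → [s3]□xx□□□xxxyyy  (head at position -5)

After 9 steps, the head is at position -5.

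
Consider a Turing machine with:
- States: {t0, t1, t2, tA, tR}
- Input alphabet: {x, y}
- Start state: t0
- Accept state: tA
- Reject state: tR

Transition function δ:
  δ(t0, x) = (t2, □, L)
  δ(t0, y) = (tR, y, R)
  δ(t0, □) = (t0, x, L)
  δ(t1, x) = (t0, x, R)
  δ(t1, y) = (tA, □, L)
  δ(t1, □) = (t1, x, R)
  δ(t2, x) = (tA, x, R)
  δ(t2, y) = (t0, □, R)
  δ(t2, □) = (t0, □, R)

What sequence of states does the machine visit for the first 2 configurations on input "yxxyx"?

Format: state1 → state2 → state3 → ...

Execution trace:
Initial: [t0]yxxyx
Step 1: δ(t0, y) = (tR, y, R) → y[tR]xxyx

The machine reaches the reject state tR and halts.

State sequence: t0 → tR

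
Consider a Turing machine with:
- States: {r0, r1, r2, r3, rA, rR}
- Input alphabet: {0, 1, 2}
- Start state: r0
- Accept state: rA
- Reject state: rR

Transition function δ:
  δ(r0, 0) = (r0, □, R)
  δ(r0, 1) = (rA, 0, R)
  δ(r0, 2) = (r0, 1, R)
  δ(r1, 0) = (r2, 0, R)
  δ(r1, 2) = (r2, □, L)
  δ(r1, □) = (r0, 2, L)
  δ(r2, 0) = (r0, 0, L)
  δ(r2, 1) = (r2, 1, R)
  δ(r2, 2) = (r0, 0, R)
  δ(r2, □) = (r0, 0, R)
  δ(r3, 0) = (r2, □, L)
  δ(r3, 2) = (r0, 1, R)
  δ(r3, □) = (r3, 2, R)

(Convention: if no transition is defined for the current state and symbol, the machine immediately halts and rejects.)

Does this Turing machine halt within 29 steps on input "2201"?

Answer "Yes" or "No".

Execution trace:
Initial: [r0]2201
Step 1: δ(r0, 2) = (r0, 1, R) → 1[r0]201
Step 2: δ(r0, 2) = (r0, 1, R) → 11[r0]01
Step 3: δ(r0, 0) = (r0, □, R) → 11□[r0]1
Step 4: δ(r0, 1) = (rA, 0, R) → 11□0[rA]□

The machine reaches the accept state rA and halts.
The machine halted after 4 steps (within the 29-step bound).

Answer: Yes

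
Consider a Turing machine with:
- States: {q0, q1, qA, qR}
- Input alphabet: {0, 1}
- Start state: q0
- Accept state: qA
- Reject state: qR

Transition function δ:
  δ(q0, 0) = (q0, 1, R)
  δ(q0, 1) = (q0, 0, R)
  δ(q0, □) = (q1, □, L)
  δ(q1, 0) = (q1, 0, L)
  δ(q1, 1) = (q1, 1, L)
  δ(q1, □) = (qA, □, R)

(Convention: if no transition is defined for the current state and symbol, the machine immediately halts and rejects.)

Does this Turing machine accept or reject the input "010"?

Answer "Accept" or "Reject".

Execution trace:
Initial: [q0]010
Step 1: δ(q0, 0) = (q0, 1, R) → 1[q0]10
Step 2: δ(q0, 1) = (q0, 0, R) → 10[q0]0
Step 3: δ(q0, 0) = (q0, 1, R) → 101[q0]□
Step 4: δ(q0, □) = (q1, □, L) → 10[q1]1□
Step 5: δ(q1, 1) = (q1, 1, L) → 1[q1]01□
Step 6: δ(q1, 0) = (q1, 0, L) → [q1]101□
Step 7: δ(q1, 1) = (q1, 1, L) → [q1]□101□
Step 8: δ(q1, □) = (qA, □, R) → □[qA]101□

The machine reaches the accept state qA and halts.

Answer: Accept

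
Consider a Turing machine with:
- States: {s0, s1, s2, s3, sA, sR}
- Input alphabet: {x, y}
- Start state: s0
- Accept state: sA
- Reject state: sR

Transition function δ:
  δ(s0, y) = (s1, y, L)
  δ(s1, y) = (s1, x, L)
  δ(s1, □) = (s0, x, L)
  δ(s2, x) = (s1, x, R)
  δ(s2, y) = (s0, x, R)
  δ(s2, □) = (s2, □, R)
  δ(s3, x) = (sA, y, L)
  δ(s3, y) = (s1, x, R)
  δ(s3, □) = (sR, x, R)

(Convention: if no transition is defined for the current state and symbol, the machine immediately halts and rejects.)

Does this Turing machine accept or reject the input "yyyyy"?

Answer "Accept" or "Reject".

Execution trace:
Initial: [s0]yyyyy
Step 1: δ(s0, y) = (s1, y, L) → [s1]□yyyyy
Step 2: δ(s1, □) = (s0, x, L) → [s0]□xyyyyy

No transition is defined for δ(s0, □). By convention the machine halts and rejects.

Answer: Reject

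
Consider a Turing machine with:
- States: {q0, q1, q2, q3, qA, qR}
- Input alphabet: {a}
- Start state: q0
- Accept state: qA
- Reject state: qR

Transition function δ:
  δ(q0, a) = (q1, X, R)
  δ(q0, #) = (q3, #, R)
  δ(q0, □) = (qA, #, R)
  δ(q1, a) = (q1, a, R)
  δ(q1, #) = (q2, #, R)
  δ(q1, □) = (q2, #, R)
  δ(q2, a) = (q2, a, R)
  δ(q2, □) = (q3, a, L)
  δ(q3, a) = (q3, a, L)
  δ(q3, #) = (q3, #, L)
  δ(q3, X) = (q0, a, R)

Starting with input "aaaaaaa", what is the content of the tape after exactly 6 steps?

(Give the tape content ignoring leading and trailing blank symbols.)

Execution trace:
Initial: [q0]aaaaaaa
Step 1: δ(q0, a) = (q1, X, R) → X[q1]aaaaaa
Step 2: δ(q1, a) = (q1, a, R) → Xa[q1]aaaaa
Step 3: δ(q1, a) = (q1, a, R) → Xaa[q1]aaaa
Step 4: δ(q1, a) = (q1, a, R) → Xaaa[q1]aaa
Step 5: δ(q1, a) = (q1, a, R) → Xaaaa[q1]aa
Step 6: δ(q1, a) = (q1, a, R) → Xaaaaa[q1]a

After 6 steps, the tape (ignoring leading/trailing blanks) is: Xaaaaaa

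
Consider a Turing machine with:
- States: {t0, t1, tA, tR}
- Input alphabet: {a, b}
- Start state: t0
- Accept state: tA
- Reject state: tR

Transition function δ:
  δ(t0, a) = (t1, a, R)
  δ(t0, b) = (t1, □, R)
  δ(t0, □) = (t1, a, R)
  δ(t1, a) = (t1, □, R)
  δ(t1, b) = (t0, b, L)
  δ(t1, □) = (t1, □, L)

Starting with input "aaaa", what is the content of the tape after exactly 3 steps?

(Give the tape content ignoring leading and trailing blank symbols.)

Execution trace:
Initial: [t0]aaaa
Step 1: δ(t0, a) = (t1, a, R) → a[t1]aaa
Step 2: δ(t1, a) = (t1, □, R) → a□[t1]aa
Step 3: δ(t1, a) = (t1, □, R) → a□□[t1]a

After 3 steps, the tape (ignoring leading/trailing blanks) is: a□□a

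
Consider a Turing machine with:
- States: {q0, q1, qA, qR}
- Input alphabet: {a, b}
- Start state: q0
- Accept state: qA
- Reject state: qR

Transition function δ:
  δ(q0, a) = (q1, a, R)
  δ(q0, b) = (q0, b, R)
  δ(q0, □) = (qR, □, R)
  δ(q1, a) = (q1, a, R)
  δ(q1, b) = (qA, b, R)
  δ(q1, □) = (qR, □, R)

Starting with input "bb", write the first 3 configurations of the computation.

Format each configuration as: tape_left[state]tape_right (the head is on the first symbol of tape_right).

Transitions applied:
Step 1: δ(q0, b) = (q0, b, R)
Step 2: δ(q0, b) = (q0, b, R)

The first 3 configurations are:
[q0]bb ⊢ b[q0]b ⊢ bb[q0]□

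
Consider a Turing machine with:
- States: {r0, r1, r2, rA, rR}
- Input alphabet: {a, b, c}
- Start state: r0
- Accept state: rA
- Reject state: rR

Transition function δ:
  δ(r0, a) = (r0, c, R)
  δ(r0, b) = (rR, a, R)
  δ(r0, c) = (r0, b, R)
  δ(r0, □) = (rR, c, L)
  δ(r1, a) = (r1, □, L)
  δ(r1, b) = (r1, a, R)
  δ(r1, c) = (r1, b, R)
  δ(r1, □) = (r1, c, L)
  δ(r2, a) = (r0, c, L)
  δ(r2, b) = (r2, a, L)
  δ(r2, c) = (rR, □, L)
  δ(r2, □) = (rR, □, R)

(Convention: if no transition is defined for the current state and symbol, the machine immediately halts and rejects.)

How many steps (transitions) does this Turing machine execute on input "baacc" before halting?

Execution trace:
Initial: [r0]baacc
Step 1: δ(r0, b) = (rR, a, R) → a[rR]aacc

The machine reaches the reject state rR and halts.

The machine executed 1 step before halting.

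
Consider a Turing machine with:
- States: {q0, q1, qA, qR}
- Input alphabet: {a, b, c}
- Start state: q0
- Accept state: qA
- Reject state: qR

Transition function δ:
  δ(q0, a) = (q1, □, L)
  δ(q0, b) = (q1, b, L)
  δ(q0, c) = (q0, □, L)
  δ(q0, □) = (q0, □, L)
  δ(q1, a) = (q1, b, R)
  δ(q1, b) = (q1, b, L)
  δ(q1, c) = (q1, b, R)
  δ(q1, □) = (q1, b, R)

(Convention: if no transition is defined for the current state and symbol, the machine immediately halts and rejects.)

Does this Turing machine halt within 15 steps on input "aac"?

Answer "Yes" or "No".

Execution trace:
Initial: [q0]aac
Step 1: δ(q0, a) = (q1, □, L) → [q1]□□ac
Step 2: δ(q1, □) = (q1, b, R) → b[q1]□ac
Step 3: δ(q1, □) = (q1, b, R) → bb[q1]ac
Step 4: δ(q1, a) = (q1, b, R) → bbb[q1]c
Step 5: δ(q1, c) = (q1, b, R) → bbbb[q1]□
Step 6: δ(q1, □) = (q1, b, R) → bbbbb[q1]□
Step 7: δ(q1, □) = (q1, b, R) → bbbbbb[q1]□
Step 8: δ(q1, □) = (q1, b, R) → bbbbbbb[q1]□
Step 9: δ(q1, □) = (q1, b, R) → bbbbbbbb[q1]□
Step 10: δ(q1, □) = (q1, b, R) → bbbbbbbbb[q1]□
Step 11: δ(q1, □) = (q1, b, R) → bbbbbbbbbb[q1]□
Step 12: δ(q1, □) = (q1, b, R) → bbbbbbbbbbb[q1]□
Step 13: δ(q1, □) = (q1, b, R) → bbbbbbbbbbbb[q1]□
Step 14: δ(q1, □) = (q1, b, R) → bbbbbbbbbbbbb[q1]□
Step 15: δ(q1, □) = (q1, b, R) → bbbbbbbbbbbbbb[q1]□

The machine has not reached a halting state after 15 steps.
The machine did not halt within the 15-step bound.

Answer: No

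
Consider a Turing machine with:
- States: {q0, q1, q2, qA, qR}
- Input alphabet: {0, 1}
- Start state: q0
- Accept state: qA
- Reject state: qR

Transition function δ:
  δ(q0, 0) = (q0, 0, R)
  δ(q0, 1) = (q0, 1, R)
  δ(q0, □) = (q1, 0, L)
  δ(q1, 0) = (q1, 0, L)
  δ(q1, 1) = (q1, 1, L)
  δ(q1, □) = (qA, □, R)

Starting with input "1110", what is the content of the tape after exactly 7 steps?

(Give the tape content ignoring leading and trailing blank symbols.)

Execution trace:
Initial: [q0]1110
Step 1: δ(q0, 1) = (q0, 1, R) → 1[q0]110
Step 2: δ(q0, 1) = (q0, 1, R) → 11[q0]10
Step 3: δ(q0, 1) = (q0, 1, R) → 111[q0]0
Step 4: δ(q0, 0) = (q0, 0, R) → 1110[q0]□
Step 5: δ(q0, □) = (q1, 0, L) → 111[q1]00
Step 6: δ(q1, 0) = (q1, 0, L) → 11[q1]100
Step 7: δ(q1, 1) = (q1, 1, L) → 1[q1]1100

After 7 steps, the tape (ignoring leading/trailing blanks) is: 11100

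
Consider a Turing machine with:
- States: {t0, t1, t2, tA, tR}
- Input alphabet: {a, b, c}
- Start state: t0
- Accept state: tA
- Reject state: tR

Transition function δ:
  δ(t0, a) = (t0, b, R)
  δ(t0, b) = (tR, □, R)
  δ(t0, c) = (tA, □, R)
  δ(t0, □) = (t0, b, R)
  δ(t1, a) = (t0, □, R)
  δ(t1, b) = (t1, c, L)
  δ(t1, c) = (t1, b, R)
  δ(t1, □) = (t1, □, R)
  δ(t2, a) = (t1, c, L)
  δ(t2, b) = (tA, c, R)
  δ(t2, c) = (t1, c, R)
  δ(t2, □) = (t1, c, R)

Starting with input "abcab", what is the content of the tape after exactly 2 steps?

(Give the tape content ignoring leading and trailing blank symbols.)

Execution trace:
Initial: [t0]abcab
Step 1: δ(t0, a) = (t0, b, R) → b[t0]bcab
Step 2: δ(t0, b) = (tR, □, R) → b□[tR]cab

The machine reaches the reject state tR and halts.

After 2 steps, the tape (ignoring leading/trailing blanks) is: b□cab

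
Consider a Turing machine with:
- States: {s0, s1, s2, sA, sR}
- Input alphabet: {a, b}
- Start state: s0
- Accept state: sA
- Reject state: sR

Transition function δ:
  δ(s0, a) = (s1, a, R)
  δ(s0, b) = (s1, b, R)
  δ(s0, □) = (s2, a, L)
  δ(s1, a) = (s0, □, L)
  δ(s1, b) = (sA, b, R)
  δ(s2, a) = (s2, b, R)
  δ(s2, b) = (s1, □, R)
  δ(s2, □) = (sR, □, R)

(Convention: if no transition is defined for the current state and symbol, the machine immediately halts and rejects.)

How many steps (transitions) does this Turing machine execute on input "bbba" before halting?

Execution trace:
Initial: [s0]bbba
Step 1: δ(s0, b) = (s1, b, R) → b[s1]bba
Step 2: δ(s1, b) = (sA, b, R) → bb[sA]ba

The machine reaches the accept state sA and halts.

The machine executed 2 steps before halting.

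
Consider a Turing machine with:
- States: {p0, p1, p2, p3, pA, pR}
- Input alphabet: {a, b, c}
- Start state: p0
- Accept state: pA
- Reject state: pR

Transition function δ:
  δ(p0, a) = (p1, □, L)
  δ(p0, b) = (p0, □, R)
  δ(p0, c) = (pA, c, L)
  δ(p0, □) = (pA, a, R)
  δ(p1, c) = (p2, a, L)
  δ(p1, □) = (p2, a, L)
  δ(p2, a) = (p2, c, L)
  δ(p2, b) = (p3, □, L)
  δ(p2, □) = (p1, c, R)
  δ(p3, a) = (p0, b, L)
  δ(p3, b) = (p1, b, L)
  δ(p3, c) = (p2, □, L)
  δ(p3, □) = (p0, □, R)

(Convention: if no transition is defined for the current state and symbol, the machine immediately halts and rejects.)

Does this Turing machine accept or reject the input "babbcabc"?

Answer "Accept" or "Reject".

Execution trace:
Initial: [p0]babbcabc
Step 1: δ(p0, b) = (p0, □, R) → □[p0]abbcabc
Step 2: δ(p0, a) = (p1, □, L) → [p1]□□bbcabc
Step 3: δ(p1, □) = (p2, a, L) → [p2]□a□bbcabc
Step 4: δ(p2, □) = (p1, c, R) → c[p1]a□bbcabc

No transition is defined for δ(p1, a). By convention the machine halts and rejects.

Answer: Reject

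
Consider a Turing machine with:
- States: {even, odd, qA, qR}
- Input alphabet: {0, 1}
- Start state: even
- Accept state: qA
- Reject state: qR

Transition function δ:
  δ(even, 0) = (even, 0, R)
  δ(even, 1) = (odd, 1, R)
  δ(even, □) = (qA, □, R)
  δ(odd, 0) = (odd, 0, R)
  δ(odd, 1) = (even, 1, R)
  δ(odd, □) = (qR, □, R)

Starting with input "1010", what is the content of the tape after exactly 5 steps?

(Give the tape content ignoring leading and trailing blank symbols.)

Execution trace:
Initial: [even]1010
Step 1: δ(even, 1) = (odd, 1, R) → 1[odd]010
Step 2: δ(odd, 0) = (odd, 0, R) → 10[odd]10
Step 3: δ(odd, 1) = (even, 1, R) → 101[even]0
Step 4: δ(even, 0) = (even, 0, R) → 1010[even]□
Step 5: δ(even, □) = (qA, □, R) → 1010□[qA]□

The machine reaches the accept state qA and halts.

After 5 steps, the tape (ignoring leading/trailing blanks) is: 1010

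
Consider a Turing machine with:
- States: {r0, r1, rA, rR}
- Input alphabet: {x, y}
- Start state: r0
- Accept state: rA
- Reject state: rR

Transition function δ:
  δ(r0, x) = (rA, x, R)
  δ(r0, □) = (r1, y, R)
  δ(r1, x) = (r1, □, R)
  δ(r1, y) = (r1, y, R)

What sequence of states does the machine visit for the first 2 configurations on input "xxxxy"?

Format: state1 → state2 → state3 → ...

Execution trace:
Initial: [r0]xxxxy
Step 1: δ(r0, x) = (rA, x, R) → x[rA]xxxy

The machine reaches the accept state rA and halts.

State sequence: r0 → rA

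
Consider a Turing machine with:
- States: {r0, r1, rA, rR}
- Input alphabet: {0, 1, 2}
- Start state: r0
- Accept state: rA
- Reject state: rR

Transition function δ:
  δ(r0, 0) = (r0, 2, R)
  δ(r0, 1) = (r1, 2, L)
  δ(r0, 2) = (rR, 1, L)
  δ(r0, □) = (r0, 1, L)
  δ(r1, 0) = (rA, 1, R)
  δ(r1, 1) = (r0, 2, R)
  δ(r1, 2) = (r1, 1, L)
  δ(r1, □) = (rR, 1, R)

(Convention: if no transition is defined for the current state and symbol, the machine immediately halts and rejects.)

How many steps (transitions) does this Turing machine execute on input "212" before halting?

Execution trace:
Initial: [r0]212
Step 1: δ(r0, 2) = (rR, 1, L) → [rR]□112

The machine reaches the reject state rR and halts.

The machine executed 1 step before halting.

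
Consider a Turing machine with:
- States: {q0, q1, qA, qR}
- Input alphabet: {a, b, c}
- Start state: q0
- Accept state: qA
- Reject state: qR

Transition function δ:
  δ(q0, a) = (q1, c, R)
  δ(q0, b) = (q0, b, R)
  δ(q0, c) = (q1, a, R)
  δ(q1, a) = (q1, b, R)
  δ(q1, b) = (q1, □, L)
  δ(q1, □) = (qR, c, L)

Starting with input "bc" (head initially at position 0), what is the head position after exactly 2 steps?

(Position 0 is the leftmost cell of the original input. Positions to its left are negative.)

Execution trace (head position shown):
Step 0: [q0]bc  (head at position 0)
Step 1: move right → b[q0]c  (head at position 1)
Step 2: move right → ba[q1]□  (head at position 2)

After 2 steps, the head is at position 2.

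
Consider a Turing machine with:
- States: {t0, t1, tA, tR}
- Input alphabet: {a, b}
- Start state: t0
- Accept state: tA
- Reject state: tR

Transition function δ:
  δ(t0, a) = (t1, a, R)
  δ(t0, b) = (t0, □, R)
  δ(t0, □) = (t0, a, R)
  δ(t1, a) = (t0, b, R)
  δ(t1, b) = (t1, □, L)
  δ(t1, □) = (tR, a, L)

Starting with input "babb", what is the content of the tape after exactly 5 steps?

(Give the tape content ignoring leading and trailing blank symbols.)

Execution trace:
Initial: [t0]babb
Step 1: δ(t0, b) = (t0, □, R) → □[t0]abb
Step 2: δ(t0, a) = (t1, a, R) → □a[t1]bb
Step 3: δ(t1, b) = (t1, □, L) → □[t1]a□b
Step 4: δ(t1, a) = (t0, b, R) → □b[t0]□b
Step 5: δ(t0, □) = (t0, a, R) → □ba[t0]b

After 5 steps, the tape (ignoring leading/trailing blanks) is: bab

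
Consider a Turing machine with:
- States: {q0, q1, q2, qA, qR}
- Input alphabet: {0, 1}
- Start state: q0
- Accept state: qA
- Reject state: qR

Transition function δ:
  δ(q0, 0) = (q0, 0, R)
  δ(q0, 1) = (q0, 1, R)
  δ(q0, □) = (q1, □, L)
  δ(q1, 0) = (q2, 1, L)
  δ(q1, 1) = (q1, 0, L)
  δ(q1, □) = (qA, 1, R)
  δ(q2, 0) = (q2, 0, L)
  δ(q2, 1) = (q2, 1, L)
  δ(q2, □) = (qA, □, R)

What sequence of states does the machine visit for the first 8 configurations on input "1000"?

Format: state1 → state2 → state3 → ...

Execution trace:
Initial: [q0]1000
Step 1: δ(q0, 1) = (q0, 1, R) → 1[q0]000
Step 2: δ(q0, 0) = (q0, 0, R) → 10[q0]00
Step 3: δ(q0, 0) = (q0, 0, R) → 100[q0]0
Step 4: δ(q0, 0) = (q0, 0, R) → 1000[q0]□
Step 5: δ(q0, □) = (q1, □, L) → 100[q1]0□
Step 6: δ(q1, 0) = (q2, 1, L) → 10[q2]01□
Step 7: δ(q2, 0) = (q2, 0, L) → 1[q2]001□

State sequence: q0 → q0 → q0 → q0 → q0 → q1 → q2 → q2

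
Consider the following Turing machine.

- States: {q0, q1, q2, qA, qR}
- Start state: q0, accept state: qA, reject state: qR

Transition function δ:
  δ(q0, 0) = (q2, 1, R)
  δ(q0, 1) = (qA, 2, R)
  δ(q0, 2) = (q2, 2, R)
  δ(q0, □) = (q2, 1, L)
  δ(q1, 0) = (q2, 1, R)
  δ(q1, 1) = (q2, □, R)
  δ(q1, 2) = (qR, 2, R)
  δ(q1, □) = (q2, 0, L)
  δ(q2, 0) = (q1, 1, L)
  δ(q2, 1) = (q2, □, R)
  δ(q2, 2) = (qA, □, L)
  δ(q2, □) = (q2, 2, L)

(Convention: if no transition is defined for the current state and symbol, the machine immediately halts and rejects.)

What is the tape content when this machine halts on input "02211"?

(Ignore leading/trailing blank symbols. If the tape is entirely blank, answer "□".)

Execution trace:
Initial: [q0]02211
Step 1: δ(q0, 0) = (q2, 1, R) → 1[q2]2211
Step 2: δ(q2, 2) = (qA, □, L) → [qA]1□211

The machine reaches the accept state qA and halts.

Final tape (ignoring leading/trailing blanks): 1□211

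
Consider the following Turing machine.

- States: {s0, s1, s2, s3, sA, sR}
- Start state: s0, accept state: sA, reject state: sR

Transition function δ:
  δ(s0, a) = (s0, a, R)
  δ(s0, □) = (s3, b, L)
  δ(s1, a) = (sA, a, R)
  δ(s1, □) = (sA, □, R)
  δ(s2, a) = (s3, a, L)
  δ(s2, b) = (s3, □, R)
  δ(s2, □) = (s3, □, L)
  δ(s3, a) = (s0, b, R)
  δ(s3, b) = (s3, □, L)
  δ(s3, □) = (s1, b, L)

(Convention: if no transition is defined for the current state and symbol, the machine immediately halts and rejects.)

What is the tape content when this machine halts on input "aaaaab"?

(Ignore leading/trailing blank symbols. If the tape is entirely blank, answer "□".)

Execution trace:
Initial: [s0]aaaaab
Step 1: δ(s0, a) = (s0, a, R) → a[s0]aaaab
Step 2: δ(s0, a) = (s0, a, R) → aa[s0]aaab
Step 3: δ(s0, a) = (s0, a, R) → aaa[s0]aab
Step 4: δ(s0, a) = (s0, a, R) → aaaa[s0]ab
Step 5: δ(s0, a) = (s0, a, R) → aaaaa[s0]b

No transition is defined for δ(s0, b). By convention the machine halts and rejects.

Final tape (ignoring leading/trailing blanks): aaaaab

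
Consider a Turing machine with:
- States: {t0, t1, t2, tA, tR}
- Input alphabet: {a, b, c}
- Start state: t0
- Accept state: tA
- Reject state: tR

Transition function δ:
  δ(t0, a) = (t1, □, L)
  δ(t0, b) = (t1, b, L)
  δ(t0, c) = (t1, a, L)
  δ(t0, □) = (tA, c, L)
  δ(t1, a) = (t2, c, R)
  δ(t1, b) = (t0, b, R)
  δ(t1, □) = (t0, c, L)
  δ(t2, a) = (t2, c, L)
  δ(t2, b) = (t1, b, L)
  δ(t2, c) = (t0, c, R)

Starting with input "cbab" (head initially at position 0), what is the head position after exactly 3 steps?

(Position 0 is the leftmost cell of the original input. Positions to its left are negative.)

Execution trace (head position shown):
Step 0: [t0]cbab  (head at position 0)
Step 1: move left → [t1]□abab  (head at position -1)
Step 2: move left → [t0]□cabab  (head at position -2)
Step 3: move left → [tA]□ccabab  (head at position -3)

After 3 steps, the head is at position -3.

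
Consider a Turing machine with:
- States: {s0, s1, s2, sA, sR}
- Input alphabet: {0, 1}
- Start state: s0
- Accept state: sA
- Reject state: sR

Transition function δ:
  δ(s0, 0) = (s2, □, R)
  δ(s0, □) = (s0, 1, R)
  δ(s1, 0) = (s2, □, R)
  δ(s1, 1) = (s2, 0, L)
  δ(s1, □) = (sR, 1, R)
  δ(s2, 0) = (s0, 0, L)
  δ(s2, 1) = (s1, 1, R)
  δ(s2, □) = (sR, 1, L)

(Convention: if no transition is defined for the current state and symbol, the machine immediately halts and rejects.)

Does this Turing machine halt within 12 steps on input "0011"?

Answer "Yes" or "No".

Execution trace:
Initial: [s0]0011
Step 1: δ(s0, 0) = (s2, □, R) → □[s2]011
Step 2: δ(s2, 0) = (s0, 0, L) → [s0]□011
Step 3: δ(s0, □) = (s0, 1, R) → 1[s0]011
Step 4: δ(s0, 0) = (s2, □, R) → 1□[s2]11
Step 5: δ(s2, 1) = (s1, 1, R) → 1□1[s1]1
Step 6: δ(s1, 1) = (s2, 0, L) → 1□[s2]10
Step 7: δ(s2, 1) = (s1, 1, R) → 1□1[s1]0
Step 8: δ(s1, 0) = (s2, □, R) → 1□1□[s2]□
Step 9: δ(s2, □) = (sR, 1, L) → 1□1[sR]□1

The machine reaches the reject state sR and halts.
The machine halted after 9 steps (within the 12-step bound).

Answer: Yes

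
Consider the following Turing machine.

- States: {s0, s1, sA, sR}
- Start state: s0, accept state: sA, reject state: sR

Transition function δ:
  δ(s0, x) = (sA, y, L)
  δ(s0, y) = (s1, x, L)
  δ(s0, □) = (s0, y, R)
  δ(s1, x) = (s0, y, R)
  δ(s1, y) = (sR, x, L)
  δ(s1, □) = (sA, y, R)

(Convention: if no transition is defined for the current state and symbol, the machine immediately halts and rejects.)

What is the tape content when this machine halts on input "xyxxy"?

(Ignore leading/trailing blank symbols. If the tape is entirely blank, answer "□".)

Execution trace:
Initial: [s0]xyxxy
Step 1: δ(s0, x) = (sA, y, L) → [sA]□yyxxy

The machine reaches the accept state sA and halts.

Final tape (ignoring leading/trailing blanks): yyxxy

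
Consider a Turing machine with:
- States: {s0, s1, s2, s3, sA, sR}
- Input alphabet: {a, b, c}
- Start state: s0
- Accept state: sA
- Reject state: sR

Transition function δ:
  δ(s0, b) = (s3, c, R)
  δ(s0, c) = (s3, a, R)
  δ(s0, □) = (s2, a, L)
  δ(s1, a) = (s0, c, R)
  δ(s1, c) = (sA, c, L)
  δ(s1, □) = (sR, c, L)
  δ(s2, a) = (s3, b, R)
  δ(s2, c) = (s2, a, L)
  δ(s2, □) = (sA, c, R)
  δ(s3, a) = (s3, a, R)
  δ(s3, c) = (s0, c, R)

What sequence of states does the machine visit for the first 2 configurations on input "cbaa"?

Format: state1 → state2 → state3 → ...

Execution trace:
Initial: [s0]cbaa
Step 1: δ(s0, c) = (s3, a, R) → a[s3]baa

No transition is defined for δ(s3, b). By convention the machine halts and rejects.

State sequence: s0 → s3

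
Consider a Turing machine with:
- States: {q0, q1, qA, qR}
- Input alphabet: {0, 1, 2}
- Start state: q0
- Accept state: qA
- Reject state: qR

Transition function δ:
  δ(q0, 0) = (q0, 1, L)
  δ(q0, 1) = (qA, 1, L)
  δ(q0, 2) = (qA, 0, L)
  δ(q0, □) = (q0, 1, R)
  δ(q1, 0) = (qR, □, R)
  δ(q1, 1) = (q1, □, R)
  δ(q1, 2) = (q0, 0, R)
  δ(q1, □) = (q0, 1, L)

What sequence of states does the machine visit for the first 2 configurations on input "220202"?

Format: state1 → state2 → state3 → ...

Execution trace:
Initial: [q0]220202
Step 1: δ(q0, 2) = (qA, 0, L) → [qA]□020202

The machine reaches the accept state qA and halts.

State sequence: q0 → qA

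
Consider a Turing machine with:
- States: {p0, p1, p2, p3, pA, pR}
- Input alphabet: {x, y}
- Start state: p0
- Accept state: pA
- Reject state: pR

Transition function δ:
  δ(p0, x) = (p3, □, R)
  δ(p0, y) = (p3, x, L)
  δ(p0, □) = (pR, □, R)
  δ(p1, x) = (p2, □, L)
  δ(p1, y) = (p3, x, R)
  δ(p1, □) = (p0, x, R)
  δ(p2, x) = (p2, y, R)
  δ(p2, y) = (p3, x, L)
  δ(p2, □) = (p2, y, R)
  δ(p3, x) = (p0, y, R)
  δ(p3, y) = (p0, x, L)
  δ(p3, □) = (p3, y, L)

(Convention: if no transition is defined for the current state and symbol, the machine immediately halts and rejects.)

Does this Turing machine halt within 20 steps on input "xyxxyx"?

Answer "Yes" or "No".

Execution trace:
Initial: [p0]xyxxyx
Step 1: δ(p0, x) = (p3, □, R) → □[p3]yxxyx
Step 2: δ(p3, y) = (p0, x, L) → [p0]□xxxyx
Step 3: δ(p0, □) = (pR, □, R) → □[pR]xxxyx

The machine reaches the reject state pR and halts.
The machine halted after 3 steps (within the 20-step bound).

Answer: Yes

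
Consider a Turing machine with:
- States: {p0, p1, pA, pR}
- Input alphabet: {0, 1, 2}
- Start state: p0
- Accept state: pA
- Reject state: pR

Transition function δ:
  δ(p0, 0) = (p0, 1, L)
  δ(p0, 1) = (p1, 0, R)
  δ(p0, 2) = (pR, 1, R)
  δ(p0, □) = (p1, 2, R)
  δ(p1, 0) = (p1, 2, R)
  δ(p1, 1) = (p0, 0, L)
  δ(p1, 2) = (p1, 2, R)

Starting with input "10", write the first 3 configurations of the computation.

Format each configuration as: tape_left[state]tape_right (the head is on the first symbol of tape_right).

Transitions applied:
Step 1: δ(p0, 1) = (p1, 0, R)
Step 2: δ(p1, 0) = (p1, 2, R)

The first 3 configurations are:
[p0]10 ⊢ 0[p1]0 ⊢ 02[p1]□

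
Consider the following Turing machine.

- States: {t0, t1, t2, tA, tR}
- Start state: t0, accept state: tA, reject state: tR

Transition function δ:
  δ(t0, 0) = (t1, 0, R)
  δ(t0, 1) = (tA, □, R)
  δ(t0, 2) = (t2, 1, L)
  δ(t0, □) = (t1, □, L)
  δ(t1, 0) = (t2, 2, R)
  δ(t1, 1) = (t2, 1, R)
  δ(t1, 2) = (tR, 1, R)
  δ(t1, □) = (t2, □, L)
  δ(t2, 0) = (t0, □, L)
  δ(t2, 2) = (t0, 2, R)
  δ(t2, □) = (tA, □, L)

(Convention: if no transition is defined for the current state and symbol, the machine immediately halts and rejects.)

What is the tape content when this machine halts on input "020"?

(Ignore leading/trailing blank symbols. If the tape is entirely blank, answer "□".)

Execution trace:
Initial: [t0]020
Step 1: δ(t0, 0) = (t1, 0, R) → 0[t1]20
Step 2: δ(t1, 2) = (tR, 1, R) → 01[tR]0

The machine reaches the reject state tR and halts.

Final tape (ignoring leading/trailing blanks): 010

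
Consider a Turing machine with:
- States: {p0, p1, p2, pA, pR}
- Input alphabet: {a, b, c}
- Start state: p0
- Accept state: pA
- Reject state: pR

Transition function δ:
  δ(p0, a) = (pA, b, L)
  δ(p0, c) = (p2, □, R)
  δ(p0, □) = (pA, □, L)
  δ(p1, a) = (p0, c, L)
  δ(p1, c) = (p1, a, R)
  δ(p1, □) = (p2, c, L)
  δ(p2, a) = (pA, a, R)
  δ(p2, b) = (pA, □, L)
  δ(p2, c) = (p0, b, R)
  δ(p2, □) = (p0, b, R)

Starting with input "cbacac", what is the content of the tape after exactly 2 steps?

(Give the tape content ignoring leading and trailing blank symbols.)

Execution trace:
Initial: [p0]cbacac
Step 1: δ(p0, c) = (p2, □, R) → □[p2]bacac
Step 2: δ(p2, b) = (pA, □, L) → [pA]□□acac

The machine reaches the accept state pA and halts.

After 2 steps, the tape (ignoring leading/trailing blanks) is: acac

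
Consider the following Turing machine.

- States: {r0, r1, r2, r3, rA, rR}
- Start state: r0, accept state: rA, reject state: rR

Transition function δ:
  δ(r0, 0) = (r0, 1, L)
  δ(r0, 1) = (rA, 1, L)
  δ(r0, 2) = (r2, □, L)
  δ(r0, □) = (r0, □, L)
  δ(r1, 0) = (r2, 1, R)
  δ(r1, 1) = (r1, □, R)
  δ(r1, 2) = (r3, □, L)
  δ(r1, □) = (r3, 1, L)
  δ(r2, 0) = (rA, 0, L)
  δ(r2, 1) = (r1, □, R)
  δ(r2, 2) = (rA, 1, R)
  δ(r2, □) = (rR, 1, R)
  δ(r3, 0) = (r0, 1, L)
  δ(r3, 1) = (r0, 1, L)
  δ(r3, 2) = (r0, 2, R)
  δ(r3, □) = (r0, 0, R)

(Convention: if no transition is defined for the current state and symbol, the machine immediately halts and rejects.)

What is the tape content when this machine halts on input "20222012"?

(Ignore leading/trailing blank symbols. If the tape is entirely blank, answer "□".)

Execution trace:
Initial: [r0]20222012
Step 1: δ(r0, 2) = (r2, □, L) → [r2]□□0222012
Step 2: δ(r2, □) = (rR, 1, R) → 1[rR]□0222012

The machine reaches the reject state rR and halts.

Final tape (ignoring leading/trailing blanks): 1□0222012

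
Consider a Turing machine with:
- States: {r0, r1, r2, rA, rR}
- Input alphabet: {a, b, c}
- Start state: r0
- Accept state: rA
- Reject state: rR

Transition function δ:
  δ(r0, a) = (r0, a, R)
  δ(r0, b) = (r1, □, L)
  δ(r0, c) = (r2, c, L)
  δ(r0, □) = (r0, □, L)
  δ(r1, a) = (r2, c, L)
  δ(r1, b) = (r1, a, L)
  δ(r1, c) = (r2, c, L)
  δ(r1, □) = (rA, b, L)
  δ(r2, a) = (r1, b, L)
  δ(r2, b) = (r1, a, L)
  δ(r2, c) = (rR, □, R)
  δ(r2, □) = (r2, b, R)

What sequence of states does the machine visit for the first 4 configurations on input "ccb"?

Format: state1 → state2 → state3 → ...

Execution trace:
Initial: [r0]ccb
Step 1: δ(r0, c) = (r2, c, L) → [r2]□ccb
Step 2: δ(r2, □) = (r2, b, R) → b[r2]ccb
Step 3: δ(r2, c) = (rR, □, R) → b□[rR]cb

The machine reaches the reject state rR and halts.

State sequence: r0 → r2 → r2 → rR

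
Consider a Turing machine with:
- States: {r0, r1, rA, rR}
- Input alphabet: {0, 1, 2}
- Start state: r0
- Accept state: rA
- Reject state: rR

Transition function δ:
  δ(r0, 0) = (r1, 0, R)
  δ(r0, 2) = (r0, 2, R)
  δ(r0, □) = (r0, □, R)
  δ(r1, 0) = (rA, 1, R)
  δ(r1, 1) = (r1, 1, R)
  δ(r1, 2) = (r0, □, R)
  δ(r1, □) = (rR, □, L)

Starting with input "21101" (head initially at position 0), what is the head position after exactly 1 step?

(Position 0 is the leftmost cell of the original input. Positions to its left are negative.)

Execution trace (head position shown):
Step 0: [r0]21101  (head at position 0)
Step 1: move right → 2[r0]1101  (head at position 1)

After 1 step, the head is at position 1.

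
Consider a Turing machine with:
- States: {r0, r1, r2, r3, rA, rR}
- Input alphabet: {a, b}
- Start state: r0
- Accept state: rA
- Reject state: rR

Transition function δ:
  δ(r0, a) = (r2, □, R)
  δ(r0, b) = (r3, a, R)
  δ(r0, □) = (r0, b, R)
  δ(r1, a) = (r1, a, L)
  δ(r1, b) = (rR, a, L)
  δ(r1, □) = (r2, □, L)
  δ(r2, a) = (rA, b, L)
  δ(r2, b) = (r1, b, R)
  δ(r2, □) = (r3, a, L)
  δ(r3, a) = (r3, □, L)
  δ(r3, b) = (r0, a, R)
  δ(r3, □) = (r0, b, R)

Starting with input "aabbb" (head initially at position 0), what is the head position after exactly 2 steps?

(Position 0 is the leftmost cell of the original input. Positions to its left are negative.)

Execution trace (head position shown):
Step 0: [r0]aabbb  (head at position 0)
Step 1: move right → □[r2]abbb  (head at position 1)
Step 2: move left → [rA]□bbbb  (head at position 0)

After 2 steps, the head is at position 0.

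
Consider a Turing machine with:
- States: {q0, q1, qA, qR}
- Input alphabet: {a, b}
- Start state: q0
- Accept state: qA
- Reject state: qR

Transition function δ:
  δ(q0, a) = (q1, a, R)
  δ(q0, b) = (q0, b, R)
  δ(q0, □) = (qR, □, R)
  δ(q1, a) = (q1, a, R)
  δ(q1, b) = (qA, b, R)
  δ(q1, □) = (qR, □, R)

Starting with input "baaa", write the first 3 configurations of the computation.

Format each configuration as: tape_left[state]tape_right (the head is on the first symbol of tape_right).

Transitions applied:
Step 1: δ(q0, b) = (q0, b, R)
Step 2: δ(q0, a) = (q1, a, R)

The first 3 configurations are:
[q0]baaa ⊢ b[q0]aaa ⊢ ba[q1]aa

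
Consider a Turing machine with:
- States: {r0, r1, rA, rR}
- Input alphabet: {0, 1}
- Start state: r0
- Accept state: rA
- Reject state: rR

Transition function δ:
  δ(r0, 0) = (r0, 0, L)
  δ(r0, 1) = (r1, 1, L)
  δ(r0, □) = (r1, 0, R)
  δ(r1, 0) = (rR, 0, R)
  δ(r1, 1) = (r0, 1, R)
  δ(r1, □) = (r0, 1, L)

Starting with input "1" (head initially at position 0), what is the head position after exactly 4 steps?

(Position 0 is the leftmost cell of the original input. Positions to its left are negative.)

Execution trace (head position shown):
Step 0: [r0]1  (head at position 0)
Step 1: move left → [r1]□1  (head at position -1)
Step 2: move left → [r0]□11  (head at position -2)
Step 3: move right → 0[r1]11  (head at position -1)
Step 4: move right → 01[r0]1  (head at position 0)

After 4 steps, the head is at position 0.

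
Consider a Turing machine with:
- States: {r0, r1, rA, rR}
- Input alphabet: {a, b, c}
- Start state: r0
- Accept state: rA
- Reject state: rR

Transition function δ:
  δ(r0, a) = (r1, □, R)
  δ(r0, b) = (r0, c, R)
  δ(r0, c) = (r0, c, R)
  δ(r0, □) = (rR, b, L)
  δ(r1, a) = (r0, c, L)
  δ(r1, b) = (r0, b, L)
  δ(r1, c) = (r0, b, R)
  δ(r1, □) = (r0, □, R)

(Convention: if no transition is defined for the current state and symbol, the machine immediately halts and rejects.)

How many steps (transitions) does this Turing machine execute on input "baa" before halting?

Execution trace:
Initial: [r0]baa
Step 1: δ(r0, b) = (r0, c, R) → c[r0]aa
Step 2: δ(r0, a) = (r1, □, R) → c□[r1]a
Step 3: δ(r1, a) = (r0, c, L) → c[r0]□c
Step 4: δ(r0, □) = (rR, b, L) → [rR]cbc

The machine reaches the reject state rR and halts.

The machine executed 4 steps before halting.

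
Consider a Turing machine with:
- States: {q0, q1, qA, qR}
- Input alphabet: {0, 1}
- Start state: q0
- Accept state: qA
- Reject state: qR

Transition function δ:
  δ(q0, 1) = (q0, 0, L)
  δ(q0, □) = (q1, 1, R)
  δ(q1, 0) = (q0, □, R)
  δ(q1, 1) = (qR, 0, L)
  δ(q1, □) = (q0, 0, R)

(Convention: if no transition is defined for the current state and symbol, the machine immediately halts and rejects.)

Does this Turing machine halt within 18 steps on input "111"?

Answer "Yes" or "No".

Execution trace:
Initial: [q0]111
Step 1: δ(q0, 1) = (q0, 0, L) → [q0]□011
Step 2: δ(q0, □) = (q1, 1, R) → 1[q1]011
Step 3: δ(q1, 0) = (q0, □, R) → 1□[q0]11
Step 4: δ(q0, 1) = (q0, 0, L) → 1[q0]□01
Step 5: δ(q0, □) = (q1, 1, R) → 11[q1]01
Step 6: δ(q1, 0) = (q0, □, R) → 11□[q0]1
Step 7: δ(q0, 1) = (q0, 0, L) → 11[q0]□0
Step 8: δ(q0, □) = (q1, 1, R) → 111[q1]0
Step 9: δ(q1, 0) = (q0, □, R) → 111□[q0]□
Step 10: δ(q0, □) = (q1, 1, R) → 111□1[q1]□
Step 11: δ(q1, □) = (q0, 0, R) → 111□10[q0]□
Step 12: δ(q0, □) = (q1, 1, R) → 111□101[q1]□
Step 13: δ(q1, □) = (q0, 0, R) → 111□1010[q0]□
Step 14: δ(q0, □) = (q1, 1, R) → 111□10101[q1]□
Step 15: δ(q1, □) = (q0, 0, R) → 111□101010[q0]□
Step 16: δ(q0, □) = (q1, 1, R) → 111□1010101[q1]□
Step 17: δ(q1, □) = (q0, 0, R) → 111□10101010[q0]□
Step 18: δ(q0, □) = (q1, 1, R) → 111□101010101[q1]□

The machine has not reached a halting state after 18 steps.
The machine did not halt within the 18-step bound.

Answer: No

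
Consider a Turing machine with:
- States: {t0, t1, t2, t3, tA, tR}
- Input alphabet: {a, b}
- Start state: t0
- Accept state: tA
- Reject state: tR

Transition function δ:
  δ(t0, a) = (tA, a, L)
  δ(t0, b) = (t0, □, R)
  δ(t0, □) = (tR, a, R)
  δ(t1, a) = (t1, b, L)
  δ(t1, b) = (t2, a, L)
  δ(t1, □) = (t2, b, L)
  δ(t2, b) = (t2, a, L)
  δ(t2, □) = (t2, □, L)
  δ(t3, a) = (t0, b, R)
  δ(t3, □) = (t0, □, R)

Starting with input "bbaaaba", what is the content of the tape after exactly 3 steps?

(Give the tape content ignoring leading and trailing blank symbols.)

Execution trace:
Initial: [t0]bbaaaba
Step 1: δ(t0, b) = (t0, □, R) → □[t0]baaaba
Step 2: δ(t0, b) = (t0, □, R) → □□[t0]aaaba
Step 3: δ(t0, a) = (tA, a, L) → □[tA]□aaaba

The machine reaches the accept state tA and halts.

After 3 steps, the tape (ignoring leading/trailing blanks) is: aaaba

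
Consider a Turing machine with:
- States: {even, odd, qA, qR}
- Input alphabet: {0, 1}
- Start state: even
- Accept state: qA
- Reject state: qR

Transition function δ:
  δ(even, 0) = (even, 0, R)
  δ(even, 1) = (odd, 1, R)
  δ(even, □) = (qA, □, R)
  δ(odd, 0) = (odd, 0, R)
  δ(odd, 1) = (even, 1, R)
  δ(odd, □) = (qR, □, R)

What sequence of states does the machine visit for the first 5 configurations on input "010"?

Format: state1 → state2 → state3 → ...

Execution trace:
Initial: [even]010
Step 1: δ(even, 0) = (even, 0, R) → 0[even]10
Step 2: δ(even, 1) = (odd, 1, R) → 01[odd]0
Step 3: δ(odd, 0) = (odd, 0, R) → 010[odd]□
Step 4: δ(odd, □) = (qR, □, R) → 010□[qR]□

The machine reaches the reject state qR and halts.

State sequence: even → even → odd → odd → qR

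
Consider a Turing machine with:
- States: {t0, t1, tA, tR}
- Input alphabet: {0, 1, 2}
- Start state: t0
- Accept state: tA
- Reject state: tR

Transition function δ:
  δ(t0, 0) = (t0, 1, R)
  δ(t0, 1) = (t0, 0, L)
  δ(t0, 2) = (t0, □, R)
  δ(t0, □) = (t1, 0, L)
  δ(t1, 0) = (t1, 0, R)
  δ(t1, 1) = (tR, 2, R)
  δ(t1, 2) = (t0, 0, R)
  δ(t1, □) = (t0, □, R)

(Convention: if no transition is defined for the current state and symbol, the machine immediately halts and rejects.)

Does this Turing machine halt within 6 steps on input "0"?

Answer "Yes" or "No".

Execution trace:
Initial: [t0]0
Step 1: δ(t0, 0) = (t0, 1, R) → 1[t0]□
Step 2: δ(t0, □) = (t1, 0, L) → [t1]10
Step 3: δ(t1, 1) = (tR, 2, R) → 2[tR]0

The machine reaches the reject state tR and halts.
The machine halted after 3 steps (within the 6-step bound).

Answer: Yes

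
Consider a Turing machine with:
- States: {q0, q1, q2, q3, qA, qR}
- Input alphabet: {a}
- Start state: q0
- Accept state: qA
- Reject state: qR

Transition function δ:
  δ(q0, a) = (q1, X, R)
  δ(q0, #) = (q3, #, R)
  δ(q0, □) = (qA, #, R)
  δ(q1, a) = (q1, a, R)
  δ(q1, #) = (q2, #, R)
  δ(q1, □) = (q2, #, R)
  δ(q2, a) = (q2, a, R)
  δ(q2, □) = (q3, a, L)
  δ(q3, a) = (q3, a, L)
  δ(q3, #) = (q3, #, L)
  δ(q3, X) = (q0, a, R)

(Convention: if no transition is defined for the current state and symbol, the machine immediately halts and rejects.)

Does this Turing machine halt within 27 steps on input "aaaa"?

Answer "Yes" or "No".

Execution trace:
Initial: [q0]aaaa
Step 1: δ(q0, a) = (q1, X, R) → X[q1]aaa
Step 2: δ(q1, a) = (q1, a, R) → Xa[q1]aa
Step 3: δ(q1, a) = (q1, a, R) → Xaa[q1]a
Step 4: δ(q1, a) = (q1, a, R) → Xaaa[q1]□
Step 5: δ(q1, □) = (q2, #, R) → Xaaa#[q2]□
Step 6: δ(q2, □) = (q3, a, L) → Xaaa[q3]#a
Step 7: δ(q3, #) = (q3, #, L) → Xaa[q3]a#a
Step 8: δ(q3, a) = (q3, a, L) → Xa[q3]aa#a
Step 9: δ(q3, a) = (q3, a, L) → X[q3]aaa#a
Step 10: δ(q3, a) = (q3, a, L) → [q3]Xaaa#a
Step 11: δ(q3, X) = (q0, a, R) → a[q0]aaa#a
Step 12: δ(q0, a) = (q1, X, R) → aX[q1]aa#a
Step 13: δ(q1, a) = (q1, a, R) → aXa[q1]a#a
Step 14: δ(q1, a) = (q1, a, R) → aXaa[q1]#a
Step 15: δ(q1, #) = (q2, #, R) → aXaa#[q2]a
Step 16: δ(q2, a) = (q2, a, R) → aXaa#a[q2]□
Step 17: δ(q2, □) = (q3, a, L) → aXaa#[q3]aa
Step 18: δ(q3, a) = (q3, a, L) → aXaa[q3]#aa
Step 19: δ(q3, #) = (q3, #, L) → aXa[q3]a#aa
Step 20: δ(q3, a) = (q3, a, L) → aX[q3]aa#aa
Step 21: δ(q3, a) = (q3, a, L) → a[q3]Xaa#aa
Step 22: δ(q3, X) = (q0, a, R) → aa[q0]aa#aa
Step 23: δ(q0, a) = (q1, X, R) → aaX[q1]a#aa
Step 24: δ(q1, a) = (q1, a, R) → aaXa[q1]#aa
Step 25: δ(q1, #) = (q2, #, R) → aaXa#[q2]aa
Step 26: δ(q2, a) = (q2, a, R) → aaXa#a[q2]a
Step 27: δ(q2, a) = (q2, a, R) → aaXa#aa[q2]□

The machine has not reached a halting state after 27 steps.
The machine did not halt within the 27-step bound.

Answer: No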